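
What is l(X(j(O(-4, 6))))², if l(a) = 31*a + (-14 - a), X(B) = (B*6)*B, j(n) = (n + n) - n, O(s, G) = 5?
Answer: 20124196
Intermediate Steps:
j(n) = n (j(n) = 2*n - n = n)
X(B) = 6*B² (X(B) = (6*B)*B = 6*B²)
l(a) = -14 + 30*a
l(X(j(O(-4, 6))))² = (-14 + 30*(6*5²))² = (-14 + 30*(6*25))² = (-14 + 30*150)² = (-14 + 4500)² = 4486² = 20124196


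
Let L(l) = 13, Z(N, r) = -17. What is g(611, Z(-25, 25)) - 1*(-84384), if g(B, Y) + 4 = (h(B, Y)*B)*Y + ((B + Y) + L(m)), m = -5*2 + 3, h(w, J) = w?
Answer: -6261470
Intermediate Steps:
m = -7 (m = -10 + 3 = -7)
g(B, Y) = 9 + B + Y + Y*B**2 (g(B, Y) = -4 + ((B*B)*Y + ((B + Y) + 13)) = -4 + (B**2*Y + (13 + B + Y)) = -4 + (Y*B**2 + (13 + B + Y)) = -4 + (13 + B + Y + Y*B**2) = 9 + B + Y + Y*B**2)
g(611, Z(-25, 25)) - 1*(-84384) = (9 + 611 - 17 - 17*611**2) - 1*(-84384) = (9 + 611 - 17 - 17*373321) + 84384 = (9 + 611 - 17 - 6346457) + 84384 = -6345854 + 84384 = -6261470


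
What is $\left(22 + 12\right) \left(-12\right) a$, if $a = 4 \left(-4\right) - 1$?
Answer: $6936$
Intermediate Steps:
$a = -17$ ($a = -16 - 1 = -17$)
$\left(22 + 12\right) \left(-12\right) a = \left(22 + 12\right) \left(-12\right) \left(-17\right) = 34 \left(-12\right) \left(-17\right) = \left(-408\right) \left(-17\right) = 6936$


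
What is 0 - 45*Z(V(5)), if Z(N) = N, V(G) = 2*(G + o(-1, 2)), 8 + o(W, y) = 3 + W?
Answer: 90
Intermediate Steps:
o(W, y) = -5 + W (o(W, y) = -8 + (3 + W) = -5 + W)
V(G) = -12 + 2*G (V(G) = 2*(G + (-5 - 1)) = 2*(G - 6) = 2*(-6 + G) = -12 + 2*G)
0 - 45*Z(V(5)) = 0 - 45*(-12 + 2*5) = 0 - 45*(-12 + 10) = 0 - 45*(-2) = 0 + 90 = 90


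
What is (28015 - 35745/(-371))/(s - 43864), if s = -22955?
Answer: -10429310/24789849 ≈ -0.42071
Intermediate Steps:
(28015 - 35745/(-371))/(s - 43864) = (28015 - 35745/(-371))/(-22955 - 43864) = (28015 - 35745*(-1/371))/(-66819) = (28015 + 35745/371)*(-1/66819) = (10429310/371)*(-1/66819) = -10429310/24789849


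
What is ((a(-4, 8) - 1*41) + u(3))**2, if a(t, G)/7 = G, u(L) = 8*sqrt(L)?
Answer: 417 + 240*sqrt(3) ≈ 832.69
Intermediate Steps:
a(t, G) = 7*G
((a(-4, 8) - 1*41) + u(3))**2 = ((7*8 - 1*41) + 8*sqrt(3))**2 = ((56 - 41) + 8*sqrt(3))**2 = (15 + 8*sqrt(3))**2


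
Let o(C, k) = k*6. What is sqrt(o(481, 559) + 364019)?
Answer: sqrt(367373) ≈ 606.11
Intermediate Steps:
o(C, k) = 6*k
sqrt(o(481, 559) + 364019) = sqrt(6*559 + 364019) = sqrt(3354 + 364019) = sqrt(367373)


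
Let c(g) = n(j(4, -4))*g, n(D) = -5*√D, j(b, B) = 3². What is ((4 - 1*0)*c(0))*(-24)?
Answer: 0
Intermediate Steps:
j(b, B) = 9
c(g) = -15*g (c(g) = (-5*√9)*g = (-5*3)*g = -15*g)
((4 - 1*0)*c(0))*(-24) = ((4 - 1*0)*(-15*0))*(-24) = ((4 + 0)*0)*(-24) = (4*0)*(-24) = 0*(-24) = 0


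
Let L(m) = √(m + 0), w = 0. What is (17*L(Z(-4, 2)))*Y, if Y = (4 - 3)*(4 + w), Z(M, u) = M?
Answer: 136*I ≈ 136.0*I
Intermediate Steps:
L(m) = √m
Y = 4 (Y = (4 - 3)*(4 + 0) = 1*4 = 4)
(17*L(Z(-4, 2)))*Y = (17*√(-4))*4 = (17*(2*I))*4 = (34*I)*4 = 136*I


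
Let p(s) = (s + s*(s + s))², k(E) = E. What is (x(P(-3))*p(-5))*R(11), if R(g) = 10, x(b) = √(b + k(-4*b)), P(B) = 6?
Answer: 60750*I*√2 ≈ 85914.0*I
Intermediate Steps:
x(b) = √3*√(-b) (x(b) = √(b - 4*b) = √(-3*b) = √3*√(-b))
p(s) = (s + 2*s²)² (p(s) = (s + s*(2*s))² = (s + 2*s²)²)
(x(P(-3))*p(-5))*R(11) = ((√3*√(-1*6))*((-5)²*(1 + 2*(-5))²))*10 = ((√3*√(-6))*(25*(1 - 10)²))*10 = ((√3*(I*√6))*(25*(-9)²))*10 = ((3*I*√2)*(25*81))*10 = ((3*I*√2)*2025)*10 = (6075*I*√2)*10 = 60750*I*√2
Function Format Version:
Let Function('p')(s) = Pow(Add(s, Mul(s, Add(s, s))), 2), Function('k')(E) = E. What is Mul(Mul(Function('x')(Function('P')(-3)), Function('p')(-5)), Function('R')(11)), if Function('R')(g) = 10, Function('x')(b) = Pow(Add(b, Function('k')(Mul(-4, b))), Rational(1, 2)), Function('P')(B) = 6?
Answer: Mul(60750, I, Pow(2, Rational(1, 2))) ≈ Mul(85914., I)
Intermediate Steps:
Function('x')(b) = Mul(Pow(3, Rational(1, 2)), Pow(Mul(-1, b), Rational(1, 2))) (Function('x')(b) = Pow(Add(b, Mul(-4, b)), Rational(1, 2)) = Pow(Mul(-3, b), Rational(1, 2)) = Mul(Pow(3, Rational(1, 2)), Pow(Mul(-1, b), Rational(1, 2))))
Function('p')(s) = Pow(Add(s, Mul(2, Pow(s, 2))), 2) (Function('p')(s) = Pow(Add(s, Mul(s, Mul(2, s))), 2) = Pow(Add(s, Mul(2, Pow(s, 2))), 2))
Mul(Mul(Function('x')(Function('P')(-3)), Function('p')(-5)), Function('R')(11)) = Mul(Mul(Mul(Pow(3, Rational(1, 2)), Pow(Mul(-1, 6), Rational(1, 2))), Mul(Pow(-5, 2), Pow(Add(1, Mul(2, -5)), 2))), 10) = Mul(Mul(Mul(Pow(3, Rational(1, 2)), Pow(-6, Rational(1, 2))), Mul(25, Pow(Add(1, -10), 2))), 10) = Mul(Mul(Mul(Pow(3, Rational(1, 2)), Mul(I, Pow(6, Rational(1, 2)))), Mul(25, Pow(-9, 2))), 10) = Mul(Mul(Mul(3, I, Pow(2, Rational(1, 2))), Mul(25, 81)), 10) = Mul(Mul(Mul(3, I, Pow(2, Rational(1, 2))), 2025), 10) = Mul(Mul(6075, I, Pow(2, Rational(1, 2))), 10) = Mul(60750, I, Pow(2, Rational(1, 2)))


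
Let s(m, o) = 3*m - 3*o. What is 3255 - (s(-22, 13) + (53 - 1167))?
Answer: 4474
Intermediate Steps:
s(m, o) = -3*o + 3*m
3255 - (s(-22, 13) + (53 - 1167)) = 3255 - ((-3*13 + 3*(-22)) + (53 - 1167)) = 3255 - ((-39 - 66) - 1114) = 3255 - (-105 - 1114) = 3255 - 1*(-1219) = 3255 + 1219 = 4474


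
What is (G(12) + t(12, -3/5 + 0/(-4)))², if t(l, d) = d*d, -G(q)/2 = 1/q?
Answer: 841/22500 ≈ 0.037378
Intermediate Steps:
G(q) = -2/q
t(l, d) = d²
(G(12) + t(12, -3/5 + 0/(-4)))² = (-2/12 + (-3/5 + 0/(-4))²)² = (-2*1/12 + (-3*⅕ + 0*(-¼))²)² = (-⅙ + (-⅗ + 0)²)² = (-⅙ + (-⅗)²)² = (-⅙ + 9/25)² = (29/150)² = 841/22500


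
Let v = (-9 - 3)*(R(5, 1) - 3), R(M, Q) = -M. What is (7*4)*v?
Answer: 2688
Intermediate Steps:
v = 96 (v = (-9 - 3)*(-1*5 - 3) = -12*(-5 - 3) = -12*(-8) = 96)
(7*4)*v = (7*4)*96 = 28*96 = 2688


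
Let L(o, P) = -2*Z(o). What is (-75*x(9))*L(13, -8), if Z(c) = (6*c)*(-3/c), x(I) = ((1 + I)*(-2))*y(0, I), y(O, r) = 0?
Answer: 0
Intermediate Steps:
x(I) = 0 (x(I) = ((1 + I)*(-2))*0 = (-2 - 2*I)*0 = 0)
Z(c) = -18
L(o, P) = 36 (L(o, P) = -2*(-18) = 36)
(-75*x(9))*L(13, -8) = -75*0*36 = 0*36 = 0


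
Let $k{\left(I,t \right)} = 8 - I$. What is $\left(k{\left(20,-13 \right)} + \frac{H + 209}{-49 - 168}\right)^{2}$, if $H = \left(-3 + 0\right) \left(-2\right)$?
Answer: $\frac{7946761}{47089} \approx 168.76$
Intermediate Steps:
$H = 6$ ($H = \left(-3\right) \left(-2\right) = 6$)
$\left(k{\left(20,-13 \right)} + \frac{H + 209}{-49 - 168}\right)^{2} = \left(\left(8 - 20\right) + \frac{6 + 209}{-49 - 168}\right)^{2} = \left(\left(8 - 20\right) + \frac{215}{-217}\right)^{2} = \left(-12 + 215 \left(- \frac{1}{217}\right)\right)^{2} = \left(-12 - \frac{215}{217}\right)^{2} = \left(- \frac{2819}{217}\right)^{2} = \frac{7946761}{47089}$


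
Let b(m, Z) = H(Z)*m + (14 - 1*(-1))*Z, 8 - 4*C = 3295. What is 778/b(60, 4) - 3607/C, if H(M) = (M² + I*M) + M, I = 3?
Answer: 15562363/3254130 ≈ 4.7823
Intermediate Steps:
C = -3287/4 (C = 2 - ¼*3295 = 2 - 3295/4 = -3287/4 ≈ -821.75)
H(M) = M² + 4*M (H(M) = (M² + 3*M) + M = M² + 4*M)
b(m, Z) = 15*Z + Z*m*(4 + Z) (b(m, Z) = (Z*(4 + Z))*m + (14 - 1*(-1))*Z = Z*m*(4 + Z) + (14 + 1)*Z = Z*m*(4 + Z) + 15*Z = 15*Z + Z*m*(4 + Z))
778/b(60, 4) - 3607/C = 778/((4*(15 + 60*(4 + 4)))) - 3607/(-3287/4) = 778/((4*(15 + 60*8))) - 3607*(-4/3287) = 778/((4*(15 + 480))) + 14428/3287 = 778/((4*495)) + 14428/3287 = 778/1980 + 14428/3287 = 778*(1/1980) + 14428/3287 = 389/990 + 14428/3287 = 15562363/3254130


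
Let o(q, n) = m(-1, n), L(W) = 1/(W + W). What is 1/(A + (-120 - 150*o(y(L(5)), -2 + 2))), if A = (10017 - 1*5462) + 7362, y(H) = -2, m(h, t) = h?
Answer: 1/11947 ≈ 8.3703e-5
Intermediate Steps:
L(W) = 1/(2*W)
o(q, n) = -1
A = 11917 (A = (10017 - 5462) + 7362 = 4555 + 7362 = 11917)
1/(A + (-120 - 150*o(y(L(5)), -2 + 2))) = 1/(11917 + (-120 - 150*(-1))) = 1/(11917 + (-120 + 150)) = 1/(11917 + 30) = 1/11947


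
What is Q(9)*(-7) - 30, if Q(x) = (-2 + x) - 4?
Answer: -51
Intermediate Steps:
Q(x) = -6 + x
Q(9)*(-7) - 30 = (-6 + 9)*(-7) - 30 = 3*(-7) - 30 = -21 - 30 = -51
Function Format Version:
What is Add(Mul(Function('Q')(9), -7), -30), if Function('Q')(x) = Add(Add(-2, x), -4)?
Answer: -51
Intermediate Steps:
Function('Q')(x) = Add(-6, x)
Add(Mul(Function('Q')(9), -7), -30) = Add(Mul(Add(-6, 9), -7), -30) = Add(Mul(3, -7), -30) = Add(-21, -30) = -51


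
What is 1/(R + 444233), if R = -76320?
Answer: 1/367913 ≈ 2.7180e-6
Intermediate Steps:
1/(R + 444233) = 1/(-76320 + 444233) = 1/367913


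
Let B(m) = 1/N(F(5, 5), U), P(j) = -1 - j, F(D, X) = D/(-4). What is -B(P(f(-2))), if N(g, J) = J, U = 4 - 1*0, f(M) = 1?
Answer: -¼ ≈ -0.25000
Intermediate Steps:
F(D, X) = -D/4 (F(D, X) = D*(-¼) = -D/4)
U = 4 (U = 4 + 0 = 4)
B(m) = ¼ (B(m) = 1/4 = ¼)
-B(P(f(-2))) = -1*¼ = -¼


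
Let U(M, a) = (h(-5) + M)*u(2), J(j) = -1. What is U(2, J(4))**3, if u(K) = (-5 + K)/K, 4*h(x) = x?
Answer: -729/512 ≈ -1.4238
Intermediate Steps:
h(x) = x/4
u(K) = (-5 + K)/K
U(M, a) = 15/8 - 3*M/2 (U(M, a) = ((1/4)*(-5) + M)*((-5 + 2)/2) = (-5/4 + M)*((1/2)*(-3)) = (-5/4 + M)*(-3/2) = 15/8 - 3*M/2)
U(2, J(4))**3 = (15/8 - 3/2*2)**3 = (15/8 - 3)**3 = (-9/8)**3 = -729/512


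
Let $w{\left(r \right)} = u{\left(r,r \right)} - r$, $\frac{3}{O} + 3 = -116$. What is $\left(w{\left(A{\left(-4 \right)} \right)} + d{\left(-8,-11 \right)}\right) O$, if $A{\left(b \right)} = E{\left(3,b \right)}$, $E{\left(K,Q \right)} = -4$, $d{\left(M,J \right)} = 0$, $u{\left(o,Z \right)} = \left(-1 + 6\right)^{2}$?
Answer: $- \frac{87}{119} \approx -0.73109$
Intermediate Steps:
$O = - \frac{3}{119}$ ($O = \frac{3}{-3 - 116} = \frac{3}{-119} = 3 \left(- \frac{1}{119}\right) = - \frac{3}{119} \approx -0.02521$)
$u{\left(o,Z \right)} = 25$ ($u{\left(o,Z \right)} = 5^{2} = 25$)
$A{\left(b \right)} = -4$
$w{\left(r \right)} = 25 - r$
$\left(w{\left(A{\left(-4 \right)} \right)} + d{\left(-8,-11 \right)}\right) O = \left(\left(25 - -4\right) + 0\right) \left(- \frac{3}{119}\right) = \left(\left(25 + 4\right) + 0\right) \left(- \frac{3}{119}\right) = \left(29 + 0\right) \left(- \frac{3}{119}\right) = 29 \left(- \frac{3}{119}\right) = - \frac{87}{119}$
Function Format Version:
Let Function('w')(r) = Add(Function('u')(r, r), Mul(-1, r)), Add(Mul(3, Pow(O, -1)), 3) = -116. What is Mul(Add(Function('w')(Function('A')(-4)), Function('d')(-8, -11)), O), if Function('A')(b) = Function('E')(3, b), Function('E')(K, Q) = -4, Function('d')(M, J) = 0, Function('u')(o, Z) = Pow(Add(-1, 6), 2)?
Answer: Rational(-87, 119) ≈ -0.73109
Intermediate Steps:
O = Rational(-3, 119) (O = Mul(3, Pow(Add(-3, -116), -1)) = Mul(3, Pow(-119, -1)) = Mul(3, Rational(-1, 119)) = Rational(-3, 119) ≈ -0.025210)
Function('u')(o, Z) = 25 (Function('u')(o, Z) = Pow(5, 2) = 25)
Function('A')(b) = -4
Function('w')(r) = Add(25, Mul(-1, r))
Mul(Add(Function('w')(Function('A')(-4)), Function('d')(-8, -11)), O) = Mul(Add(Add(25, Mul(-1, -4)), 0), Rational(-3, 119)) = Mul(Add(Add(25, 4), 0), Rational(-3, 119)) = Mul(Add(29, 0), Rational(-3, 119)) = Mul(29, Rational(-3, 119)) = Rational(-87, 119)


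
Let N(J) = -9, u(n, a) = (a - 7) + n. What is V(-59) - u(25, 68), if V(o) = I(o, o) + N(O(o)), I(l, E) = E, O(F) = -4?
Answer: -154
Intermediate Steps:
u(n, a) = -7 + a + n (u(n, a) = (-7 + a) + n = -7 + a + n)
V(o) = -9 + o (V(o) = o - 9 = -9 + o)
V(-59) - u(25, 68) = (-9 - 59) - (-7 + 68 + 25) = -68 - 1*86 = -68 - 86 = -154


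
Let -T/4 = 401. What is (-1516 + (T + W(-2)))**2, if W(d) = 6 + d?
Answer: 9709456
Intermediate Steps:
T = -1604 (T = -4*401 = -1604)
(-1516 + (T + W(-2)))**2 = (-1516 + (-1604 + (6 - 2)))**2 = (-1516 + (-1604 + 4))**2 = (-1516 - 1600)**2 = (-3116)**2 = 9709456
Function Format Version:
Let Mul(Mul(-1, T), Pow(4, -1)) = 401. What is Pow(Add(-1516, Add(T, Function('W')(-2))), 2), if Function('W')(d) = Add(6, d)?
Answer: 9709456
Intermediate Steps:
T = -1604 (T = Mul(-4, 401) = -1604)
Pow(Add(-1516, Add(T, Function('W')(-2))), 2) = Pow(Add(-1516, Add(-1604, Add(6, -2))), 2) = Pow(Add(-1516, Add(-1604, 4)), 2) = Pow(Add(-1516, -1600), 2) = Pow(-3116, 2) = 9709456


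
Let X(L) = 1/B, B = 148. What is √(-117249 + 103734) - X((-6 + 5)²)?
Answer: -1/148 + I*√13515 ≈ -0.0067568 + 116.25*I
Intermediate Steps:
X(L) = 1/148
√(-117249 + 103734) - X((-6 + 5)²) = √(-117249 + 103734) - 1*1/148 = √(-13515) - 1/148 = I*√13515 - 1/148 = -1/148 + I*√13515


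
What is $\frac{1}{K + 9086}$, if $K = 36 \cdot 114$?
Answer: $\frac{1}{13190} \approx 7.5815 \cdot 10^{-5}$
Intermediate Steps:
$K = 4104$
$\frac{1}{K + 9086} = \frac{1}{4104 + 9086} = \frac{1}{13190}$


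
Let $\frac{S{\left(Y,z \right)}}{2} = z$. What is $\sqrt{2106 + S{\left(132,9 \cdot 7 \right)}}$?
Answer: $6 \sqrt{62} \approx 47.244$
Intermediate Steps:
$S{\left(Y,z \right)} = 2 z$
$\sqrt{2106 + S{\left(132,9 \cdot 7 \right)}} = \sqrt{2106 + 2 \cdot 9 \cdot 7} = \sqrt{2106 + 2 \cdot 63} = \sqrt{2106 + 126} = \sqrt{2232} = 6 \sqrt{62}$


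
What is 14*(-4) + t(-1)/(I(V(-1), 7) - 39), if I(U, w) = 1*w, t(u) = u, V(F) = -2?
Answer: -1791/32 ≈ -55.969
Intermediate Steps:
I(U, w) = w
14*(-4) + t(-1)/(I(V(-1), 7) - 39) = 14*(-4) - 1/(7 - 39) = -56 - 1/(-32) = -56 - 1/32*(-1) = -56 + 1/32 = -1791/32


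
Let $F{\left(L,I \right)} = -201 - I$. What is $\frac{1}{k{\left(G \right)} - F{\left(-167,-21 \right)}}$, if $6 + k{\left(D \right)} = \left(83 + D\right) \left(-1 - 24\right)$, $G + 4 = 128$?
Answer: $- \frac{1}{5001} \approx -0.00019996$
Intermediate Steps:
$G = 124$ ($G = -4 + 128 = 124$)
$k{\left(D \right)} = -2081 - 25 D$ ($k{\left(D \right)} = -6 + \left(83 + D\right) \left(-1 - 24\right) = -6 + \left(83 + D\right) \left(-25\right) = -6 - \left(2075 + 25 D\right) = -2081 - 25 D$)
$\frac{1}{k{\left(G \right)} - F{\left(-167,-21 \right)}} = \frac{1}{\left(-2081 - 3100\right) - \left(-201 - -21\right)} = \frac{1}{\left(-2081 - 3100\right) - \left(-201 + 21\right)} = \frac{1}{-5181 - -180} = \frac{1}{-5181 + 180} = \frac{1}{-5001} = - \frac{1}{5001}$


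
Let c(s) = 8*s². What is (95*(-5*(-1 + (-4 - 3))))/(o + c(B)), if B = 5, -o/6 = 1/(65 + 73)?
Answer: 87400/4599 ≈ 19.004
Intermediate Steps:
o = -1/23 (o = -6/(65 + 73) = -6/138 = -6*1/138 = -1/23 ≈ -0.043478)
(95*(-5*(-1 + (-4 - 3))))/(o + c(B)) = (95*(-5*(-1 + (-4 - 3))))/(-1/23 + 8*5²) = (95*(-5*(-1 - 7)))/(-1/23 + 8*25) = (95*(-5*(-8)))/(-1/23 + 200) = (95*40)/(4599/23) = 3800*(23/4599) = 87400/4599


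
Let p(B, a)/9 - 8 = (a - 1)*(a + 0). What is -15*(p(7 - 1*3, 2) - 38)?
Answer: -780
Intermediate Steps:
p(B, a) = 72 + 9*a*(-1 + a) (p(B, a) = 72 + 9*((a - 1)*(a + 0)) = 72 + 9*((-1 + a)*a) = 72 + 9*(a*(-1 + a)) = 72 + 9*a*(-1 + a))
-15*(p(7 - 1*3, 2) - 38) = -15*((72 - 9*2 + 9*2**2) - 38) = -15*((72 - 18 + 9*4) - 38) = -15*((72 - 18 + 36) - 38) = -15*(90 - 38) = -15*52 = -780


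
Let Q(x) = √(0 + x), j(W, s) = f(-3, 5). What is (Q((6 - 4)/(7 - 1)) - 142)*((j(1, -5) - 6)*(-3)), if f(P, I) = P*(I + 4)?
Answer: -14058 + 33*√3 ≈ -14001.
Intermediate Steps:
f(P, I) = P*(4 + I)
j(W, s) = -27 (j(W, s) = -3*(4 + 5) = -3*9 = -27)
Q(x) = √x
(Q((6 - 4)/(7 - 1)) - 142)*((j(1, -5) - 6)*(-3)) = (√((6 - 4)/(7 - 1)) - 142)*((-27 - 6)*(-3)) = (√(2/6) - 142)*(-33*(-3)) = (√(2*(⅙)) - 142)*99 = (√(⅓) - 142)*99 = (√3/3 - 142)*99 = (-142 + √3/3)*99 = -14058 + 33*√3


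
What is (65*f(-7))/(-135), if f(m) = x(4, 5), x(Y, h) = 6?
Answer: -26/9 ≈ -2.8889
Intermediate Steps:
f(m) = 6
(65*f(-7))/(-135) = (65*6)/(-135) = 390*(-1/135) = -26/9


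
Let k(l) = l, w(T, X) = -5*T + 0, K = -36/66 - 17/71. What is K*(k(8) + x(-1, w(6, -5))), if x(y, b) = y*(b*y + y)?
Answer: 12873/781 ≈ 16.483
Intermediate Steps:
K = -613/781 (K = -36*1/66 - 17*1/71 = -6/11 - 17/71 = -613/781 ≈ -0.78489)
w(T, X) = -5*T
x(y, b) = y*(y + b*y)
K*(k(8) + x(-1, w(6, -5))) = -613*(8 + (-1)²*(1 - 5*6))/781 = -613*(8 + 1*(1 - 30))/781 = -613*(8 + 1*(-29))/781 = -613*(8 - 29)/781 = -613/781*(-21) = 12873/781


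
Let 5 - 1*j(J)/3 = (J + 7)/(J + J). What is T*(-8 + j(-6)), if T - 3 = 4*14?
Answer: 1711/4 ≈ 427.75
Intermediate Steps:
j(J) = 15 - 3*(7 + J)/(2*J) (j(J) = 15 - 3*(J + 7)/(J + J) = 15 - 3*(7 + J)/(2*J))
T = 59 (T = 3 + 4*14 = 3 + 56 = 59)
T*(-8 + j(-6)) = 59*(-8 + (3/2)*(-7 + 9*(-6))/(-6)) = 59*(-8 + (3/2)*(-⅙)*(-7 - 54)) = 59*(-8 + (3/2)*(-⅙)*(-61)) = 59*(-8 + 61/4) = 59*(29/4) = 1711/4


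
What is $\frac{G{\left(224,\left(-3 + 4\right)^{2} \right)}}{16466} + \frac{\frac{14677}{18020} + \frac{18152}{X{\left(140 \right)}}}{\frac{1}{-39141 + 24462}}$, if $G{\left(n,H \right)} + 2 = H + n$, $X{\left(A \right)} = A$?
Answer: $- \frac{284135466487061}{148358660} \approx -1.9152 \cdot 10^{6}$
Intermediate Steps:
$G{\left(n,H \right)} = -2 + H + n$ ($G{\left(n,H \right)} = -2 + \left(H + n\right) = -2 + H + n$)
$\frac{G{\left(224,\left(-3 + 4\right)^{2} \right)}}{16466} + \frac{\frac{14677}{18020} + \frac{18152}{X{\left(140 \right)}}}{\frac{1}{-39141 + 24462}} = \frac{-2 + \left(-3 + 4\right)^{2} + 224}{16466} + \frac{\frac{14677}{18020} + \frac{18152}{140}}{\frac{1}{-39141 + 24462}} = \left(-2 + 1^{2} + 224\right) \frac{1}{16466} + \frac{14677 \cdot \frac{1}{18020} + 18152 \cdot \frac{1}{140}}{\frac{1}{-14679}} = \left(-2 + 1 + 224\right) \frac{1}{16466} + \frac{\frac{14677}{18020} + \frac{4538}{35}}{- \frac{1}{14679}} = 223 \cdot \frac{1}{16466} + \frac{16457691}{126140} \left(-14679\right) = \frac{223}{16466} - \frac{34511778027}{18020} = - \frac{284135466487061}{148358660}$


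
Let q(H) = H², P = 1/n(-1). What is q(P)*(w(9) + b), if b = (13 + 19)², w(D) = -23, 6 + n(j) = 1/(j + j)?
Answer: 308/13 ≈ 23.692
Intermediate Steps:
n(j) = -6 + 1/(2*j) (n(j) = -6 + 1/(j + j) = -6 + 1/(2*j))
P = -2/13 (P = 1/(-6 + (½)/(-1)) = 1/(-6 + (½)*(-1)) = 1/(-6 - ½) = 1/(-13/2) = -2/13 ≈ -0.15385)
b = 1024 (b = 32² = 1024)
q(P)*(w(9) + b) = (-2/13)²*(-23 + 1024) = (4/169)*1001 = 308/13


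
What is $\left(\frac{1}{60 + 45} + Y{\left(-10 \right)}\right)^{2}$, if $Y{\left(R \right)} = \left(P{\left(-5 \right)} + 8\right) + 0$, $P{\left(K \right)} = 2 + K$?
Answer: $\frac{276676}{11025} \approx 25.095$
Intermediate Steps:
$Y{\left(R \right)} = 5$ ($Y{\left(R \right)} = \left(\left(2 - 5\right) + 8\right) + 0 = \left(-3 + 8\right) + 0 = 5 + 0 = 5$)
$\left(\frac{1}{60 + 45} + Y{\left(-10 \right)}\right)^{2} = \left(\frac{1}{60 + 45} + 5\right)^{2} = \left(\frac{1}{105} + 5\right)^{2} = \left(\frac{526}{105}\right)^{2} = \frac{276676}{11025}$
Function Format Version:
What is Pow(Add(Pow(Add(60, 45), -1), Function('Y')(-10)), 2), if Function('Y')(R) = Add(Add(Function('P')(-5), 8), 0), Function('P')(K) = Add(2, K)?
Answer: Rational(276676, 11025) ≈ 25.095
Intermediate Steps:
Function('Y')(R) = 5 (Function('Y')(R) = Add(Add(Add(2, -5), 8), 0) = Add(Add(-3, 8), 0) = Add(5, 0) = 5)
Pow(Add(Pow(Add(60, 45), -1), Function('Y')(-10)), 2) = Pow(Add(Pow(Add(60, 45), -1), 5), 2) = Pow(Add(Pow(105, -1), 5), 2) = Pow(Add(Rational(1, 105), 5), 2) = Pow(Rational(526, 105), 2) = Rational(276676, 11025)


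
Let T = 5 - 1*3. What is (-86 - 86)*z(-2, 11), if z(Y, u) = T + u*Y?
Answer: 3440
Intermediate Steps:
T = 2 (T = 5 - 3 = 2)
z(Y, u) = 2 + Y*u (z(Y, u) = 2 + u*Y = 2 + Y*u)
(-86 - 86)*z(-2, 11) = (-86 - 86)*(2 - 2*11) = -172*(2 - 22) = -172*(-20) = 3440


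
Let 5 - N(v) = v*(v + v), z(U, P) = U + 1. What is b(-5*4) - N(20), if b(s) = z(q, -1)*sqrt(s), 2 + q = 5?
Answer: 795 + 8*I*sqrt(5) ≈ 795.0 + 17.889*I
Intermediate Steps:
q = 3 (q = -2 + 5 = 3)
z(U, P) = 1 + U
N(v) = 5 - 2*v**2 (N(v) = 5 - v*(v + v) = 5 - v*2*v = 5 - 2*v**2)
b(s) = 4*sqrt(s) (b(s) = (1 + 3)*sqrt(s) = 4*sqrt(s))
b(-5*4) - N(20) = 4*sqrt(-5*4) - (5 - 2*20**2) = 4*sqrt(-20) - (5 - 2*400) = 4*(2*I*sqrt(5)) - (5 - 800) = 8*I*sqrt(5) - 1*(-795) = 8*I*sqrt(5) + 795 = 795 + 8*I*sqrt(5)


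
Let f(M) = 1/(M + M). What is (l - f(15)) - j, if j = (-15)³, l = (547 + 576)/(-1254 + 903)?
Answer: 11834903/3510 ≈ 3371.8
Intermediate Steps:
l = -1123/351 (l = 1123/(-351) = 1123*(-1/351) = -1123/351 ≈ -3.1994)
j = -3375
f(M) = 1/(2*M)
(l - f(15)) - j = (-1123/351 - 1/(2*15)) - 1*(-3375) = (-1123/351 - 1/(2*15)) + 3375 = (-1123/351 - 1*1/30) + 3375 = (-1123/351 - 1/30) + 3375 = -11347/3510 + 3375 = 11834903/3510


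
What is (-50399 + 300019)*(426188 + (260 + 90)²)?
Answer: 136963498560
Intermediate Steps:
(-50399 + 300019)*(426188 + (260 + 90)²) = 249620*(426188 + 350²) = 249620*(426188 + 122500) = 249620*548688 = 136963498560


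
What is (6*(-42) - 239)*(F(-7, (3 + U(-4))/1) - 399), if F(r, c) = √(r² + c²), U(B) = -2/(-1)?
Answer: 195909 - 491*√74 ≈ 1.9169e+5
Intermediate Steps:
U(B) = 2 (U(B) = -2*(-1) = 2)
F(r, c) = √(c² + r²)
(6*(-42) - 239)*(F(-7, (3 + U(-4))/1) - 399) = (6*(-42) - 239)*(√(((3 + 2)/1)² + (-7)²) - 399) = (-252 - 239)*(√((5*1)² + 49) - 399) = -491*(√(5² + 49) - 399) = -491*(√(25 + 49) - 399) = -491*(√74 - 399) = -491*(-399 + √74) = 195909 - 491*√74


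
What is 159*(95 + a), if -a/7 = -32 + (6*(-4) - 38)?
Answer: 119727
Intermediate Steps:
a = 658 (a = -7*(-32 + (6*(-4) - 38)) = -7*(-32 + (-24 - 38)) = -7*(-32 - 62) = -7*(-94) = 658)
159*(95 + a) = 159*(95 + 658) = 159*753 = 119727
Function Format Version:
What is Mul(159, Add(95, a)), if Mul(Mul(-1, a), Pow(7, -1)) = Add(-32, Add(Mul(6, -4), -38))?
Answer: 119727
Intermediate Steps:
a = 658 (a = Mul(-7, Add(-32, Add(Mul(6, -4), -38))) = Mul(-7, Add(-32, Add(-24, -38))) = Mul(-7, Add(-32, -62)) = Mul(-7, -94) = 658)
Mul(159, Add(95, a)) = Mul(159, Add(95, 658)) = Mul(159, 753) = 119727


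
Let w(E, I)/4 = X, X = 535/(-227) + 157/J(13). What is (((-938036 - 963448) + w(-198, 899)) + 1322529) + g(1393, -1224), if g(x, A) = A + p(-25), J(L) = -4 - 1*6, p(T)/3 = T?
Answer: -658670268/1135 ≈ -5.8033e+5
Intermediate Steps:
p(T) = 3*T
J(L) = -10 (J(L) = -4 - 6 = -10)
X = -40989/2270 (X = 535/(-227) + 157/(-10) = 535*(-1/227) + 157*(-1/10) = -535/227 - 157/10 = -40989/2270 ≈ -18.057)
g(x, A) = -75 + A (g(x, A) = A + 3*(-25) = A - 75 = -75 + A)
w(E, I) = -81978/1135 (w(E, I) = 4*(-40989/2270) = -81978/1135)
(((-938036 - 963448) + w(-198, 899)) + 1322529) + g(1393, -1224) = (((-938036 - 963448) - 81978/1135) + 1322529) + (-75 - 1224) = ((-1901484 - 81978/1135) + 1322529) - 1299 = (-2158266318/1135 + 1322529) - 1299 = -657195903/1135 - 1299 = -658670268/1135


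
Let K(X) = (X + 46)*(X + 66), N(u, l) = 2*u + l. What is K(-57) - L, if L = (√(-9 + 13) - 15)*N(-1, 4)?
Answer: -73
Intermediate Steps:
N(u, l) = l + 2*u
K(X) = (46 + X)*(66 + X)
L = -26 (L = (√(-9 + 13) - 15)*(4 + 2*(-1)) = (√4 - 15)*(4 - 2) = (2 - 15)*2 = -13*2 = -26)
K(-57) - L = (3036 + (-57)² + 112*(-57)) - 1*(-26) = (3036 + 3249 - 6384) + 26 = -99 + 26 = -73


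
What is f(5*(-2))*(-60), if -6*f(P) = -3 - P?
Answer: 70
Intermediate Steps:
f(P) = ½ + P/6 (f(P) = -(-3 - P)/6 = ½ + P/6)
f(5*(-2))*(-60) = (½ + (5*(-2))/6)*(-60) = (½ + (⅙)*(-10))*(-60) = (½ - 5/3)*(-60) = -7/6*(-60) = 70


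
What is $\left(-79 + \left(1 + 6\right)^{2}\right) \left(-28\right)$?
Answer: $840$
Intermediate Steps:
$\left(-79 + \left(1 + 6\right)^{2}\right) \left(-28\right) = \left(-79 + 7^{2}\right) \left(-28\right) = \left(-79 + 49\right) \left(-28\right) = \left(-30\right) \left(-28\right) = 840$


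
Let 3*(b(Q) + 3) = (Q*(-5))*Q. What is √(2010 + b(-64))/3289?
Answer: I*√43377/9867 ≈ 0.021108*I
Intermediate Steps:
b(Q) = -3 - 5*Q²/3 (b(Q) = -3 + ((Q*(-5))*Q)/3 = -3 + ((-5*Q)*Q)/3 = -3 + (-5*Q²)/3 = -3 - 5*Q²/3)
√(2010 + b(-64))/3289 = √(2010 + (-3 - 5/3*(-64)²))/3289 = √(2010 + (-3 - 5/3*4096))*(1/3289) = √(2010 + (-3 - 20480/3))*(1/3289) = √(2010 - 20489/3)*(1/3289) = √(-14459/3)*(1/3289) = (I*√43377/3)*(1/3289) = I*√43377/9867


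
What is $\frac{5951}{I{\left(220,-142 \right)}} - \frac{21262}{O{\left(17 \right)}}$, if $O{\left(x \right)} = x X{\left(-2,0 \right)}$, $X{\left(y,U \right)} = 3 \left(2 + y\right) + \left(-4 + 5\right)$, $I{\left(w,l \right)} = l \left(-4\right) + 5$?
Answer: $- \frac{12081959}{9741} \approx -1240.3$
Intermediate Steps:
$I{\left(w,l \right)} = 5 - 4 l$ ($I{\left(w,l \right)} = - 4 l + 5 = 5 - 4 l$)
$X{\left(y,U \right)} = 7 + 3 y$ ($X{\left(y,U \right)} = \left(6 + 3 y\right) + 1 = 7 + 3 y$)
$O{\left(x \right)} = x$ ($O{\left(x \right)} = x \left(7 + 3 \left(-2\right)\right) = x \left(7 - 6\right) = x 1 = x$)
$\frac{5951}{I{\left(220,-142 \right)}} - \frac{21262}{O{\left(17 \right)}} = \frac{5951}{5 - -568} - \frac{21262}{17} = \frac{5951}{5 + 568} - \frac{21262}{17} = \frac{5951}{573} - \frac{21262}{17} = - \frac{12081959}{9741}$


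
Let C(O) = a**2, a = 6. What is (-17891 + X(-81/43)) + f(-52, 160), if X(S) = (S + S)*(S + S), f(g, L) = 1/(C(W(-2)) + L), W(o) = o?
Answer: -6478624291/362404 ≈ -17877.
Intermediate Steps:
C(O) = 36 (C(O) = 6**2 = 36)
f(g, L) = 1/(36 + L)
X(S) = 4*S**2 (X(S) = (2*S)*(2*S) = 4*S**2)
(-17891 + X(-81/43)) + f(-52, 160) = (-17891 + 4*(-81/43)**2) + 1/(36 + 160) = (-17891 + 4*(-81*1/43)**2) + 1/196 = (-17891 + 4*(-81/43)**2) + 1/196 = (-17891 + 4*(6561/1849)) + 1/196 = (-17891 + 26244/1849) + 1/196 = -33054215/1849 + 1/196 = -6478624291/362404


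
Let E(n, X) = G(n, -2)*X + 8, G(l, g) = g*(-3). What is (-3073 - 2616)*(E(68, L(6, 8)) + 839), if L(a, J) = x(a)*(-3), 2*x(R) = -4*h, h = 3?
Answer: -5432995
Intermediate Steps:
x(R) = -6 (x(R) = (-4*3)/2 = (½)*(-12) = -6)
G(l, g) = -3*g
L(a, J) = 18 (L(a, J) = -6*(-3) = 18)
E(n, X) = 8 + 6*X (E(n, X) = (-3*(-2))*X + 8 = 6*X + 8 = 8 + 6*X)
(-3073 - 2616)*(E(68, L(6, 8)) + 839) = (-3073 - 2616)*((8 + 6*18) + 839) = -5689*((8 + 108) + 839) = -5689*(116 + 839) = -5689*955 = -5432995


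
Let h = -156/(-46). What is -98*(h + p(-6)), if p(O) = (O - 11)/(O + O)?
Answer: -65023/138 ≈ -471.18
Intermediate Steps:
p(O) = (-11 + O)/(2*O) (p(O) = (-11 + O)/((2*O)) = (-11 + O)*(1/(2*O)) = (-11 + O)/(2*O))
h = 78/23 (h = -156*(-1/46) = 78/23 ≈ 3.3913)
-98*(h + p(-6)) = -98*(78/23 + (½)*(-11 - 6)/(-6)) = -98*(78/23 + (½)*(-⅙)*(-17)) = -98*(78/23 + 17/12) = -98*1327/276 = -65023/138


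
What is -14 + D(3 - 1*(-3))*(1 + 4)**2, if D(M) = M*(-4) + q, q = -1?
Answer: -639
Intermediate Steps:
D(M) = -1 - 4*M (D(M) = M*(-4) - 1 = -4*M - 1 = -1 - 4*M)
-14 + D(3 - 1*(-3))*(1 + 4)**2 = -14 + (-1 - 4*(3 - 1*(-3)))*(1 + 4)**2 = -14 + (-1 - 4*(3 + 3))*5**2 = -14 + (-1 - 4*6)*25 = -14 + (-1 - 24)*25 = -14 - 25*25 = -14 - 625 = -639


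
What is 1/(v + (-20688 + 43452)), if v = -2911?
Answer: 1/19853 ≈ 5.0370e-5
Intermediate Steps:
1/(v + (-20688 + 43452)) = 1/(-2911 + (-20688 + 43452)) = 1/(-2911 + 22764) = 1/19853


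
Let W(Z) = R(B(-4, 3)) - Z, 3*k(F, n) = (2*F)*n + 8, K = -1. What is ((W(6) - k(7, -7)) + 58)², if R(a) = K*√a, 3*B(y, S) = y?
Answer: 20168/3 - 328*I*√3/3 ≈ 6722.7 - 189.37*I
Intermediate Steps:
B(y, S) = y/3
k(F, n) = 8/3 + 2*F*n/3 (k(F, n) = ((2*F)*n + 8)/3 = (2*F*n + 8)/3 = (8 + 2*F*n)/3 = 8/3 + 2*F*n/3)
R(a) = -√a
W(Z) = -Z - 2*I*√3/3 (W(Z) = -√((⅓)*(-4)) - Z = -√(-4/3) - Z = -2*I*√3/3 - Z = -Z - 2*I*√3/3)
((W(6) - k(7, -7)) + 58)² = (((-1*6 - 2*I*√3/3) - (8/3 + (⅔)*7*(-7))) + 58)² = (((-6 - 2*I*√3/3) - (8/3 - 98/3)) + 58)² = (((-6 - 2*I*√3/3) - 1*(-30)) + 58)² = (((-6 - 2*I*√3/3) + 30) + 58)² = ((24 - 2*I*√3/3) + 58)² = (82 - 2*I*√3/3)²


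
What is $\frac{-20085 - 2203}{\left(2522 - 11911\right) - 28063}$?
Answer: $\frac{5572}{9363} \approx 0.59511$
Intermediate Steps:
$\frac{-20085 - 2203}{\left(2522 - 11911\right) - 28063} = - \frac{22288}{-9389 - 28063} = - \frac{22288}{-37452} = \left(-22288\right) \left(- \frac{1}{37452}\right) = \frac{5572}{9363}$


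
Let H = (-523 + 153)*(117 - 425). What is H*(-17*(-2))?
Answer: 3874640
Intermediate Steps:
H = 113960 (H = -370*(-308) = 113960)
H*(-17*(-2)) = 113960*(-17*(-2)) = 113960*34 = 3874640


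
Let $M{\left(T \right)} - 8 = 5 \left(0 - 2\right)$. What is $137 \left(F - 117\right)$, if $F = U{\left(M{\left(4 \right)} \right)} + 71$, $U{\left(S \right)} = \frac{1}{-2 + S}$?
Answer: $- \frac{25345}{4} \approx -6336.3$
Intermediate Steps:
$M{\left(T \right)} = -2$ ($M{\left(T \right)} = 8 + 5 \left(0 - 2\right) = 8 + 5 \left(-2\right) = 8 - 10 = -2$)
$F = \frac{283}{4}$ ($F = \frac{1}{-2 - 2} + 71 = \frac{1}{-4} + 71 = - \frac{1}{4} + 71 = \frac{283}{4} \approx 70.75$)
$137 \left(F - 117\right) = 137 \left(\frac{283}{4} - 117\right) = 137 \left(- \frac{185}{4}\right) = - \frac{25345}{4}$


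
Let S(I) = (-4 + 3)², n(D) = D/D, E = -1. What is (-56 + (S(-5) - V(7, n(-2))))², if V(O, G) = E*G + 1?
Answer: 3025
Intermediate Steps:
n(D) = 1
V(O, G) = 1 - G (V(O, G) = -G + 1 = 1 - G)
S(I) = 1 (S(I) = (-1)² = 1)
(-56 + (S(-5) - V(7, n(-2))))² = (-56 + (1 - (1 - 1*1)))² = (-56 + (1 - (1 - 1)))² = (-56 + (1 - 1*0))² = (-56 + (1 + 0))² = (-56 + 1)² = (-55)² = 3025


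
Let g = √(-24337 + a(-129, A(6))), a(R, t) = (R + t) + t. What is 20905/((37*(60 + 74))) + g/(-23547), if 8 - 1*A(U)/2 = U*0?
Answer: 565/134 - I*√24434/23547 ≈ 4.2164 - 0.0066384*I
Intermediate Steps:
A(U) = 16 (A(U) = 16 - 2*U*0 = 16 - 2*0 = 16 + 0 = 16)
a(R, t) = R + 2*t
g = I*√24434 (g = √(-24337 + (-129 + 2*16)) = √(-24337 + (-129 + 32)) = √(-24337 - 97) = √(-24434) = I*√24434 ≈ 156.31*I)
20905/((37*(60 + 74))) + g/(-23547) = 20905/((37*(60 + 74))) + (I*√24434)/(-23547) = 20905/((37*134)) + (I*√24434)*(-1/23547) = 20905/4958 - I*√24434/23547 = 20905*(1/4958) - I*√24434/23547 = 565/134 - I*√24434/23547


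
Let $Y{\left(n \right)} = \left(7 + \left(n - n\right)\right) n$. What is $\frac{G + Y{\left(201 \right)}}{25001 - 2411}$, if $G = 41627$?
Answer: $\frac{21517}{11295} \approx 1.905$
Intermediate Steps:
$Y{\left(n \right)} = 7 n$ ($Y{\left(n \right)} = \left(7 + 0\right) n = 7 n$)
$\frac{G + Y{\left(201 \right)}}{25001 - 2411} = \frac{41627 + 7 \cdot 201}{25001 - 2411} = \frac{41627 + 1407}{22590} = 43034 \cdot \frac{1}{22590} = \frac{21517}{11295}$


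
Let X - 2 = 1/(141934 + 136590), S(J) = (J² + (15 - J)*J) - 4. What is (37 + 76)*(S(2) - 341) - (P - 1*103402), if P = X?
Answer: 18885319819/278524 ≈ 67805.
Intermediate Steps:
S(J) = -4 + J² + J*(15 - J) (S(J) = (J² + J*(15 - J)) - 4 = -4 + J² + J*(15 - J))
X = 557049/278524 (X = 2 + 1/(141934 + 136590) = 2 + 1/278524 = 557049/278524 ≈ 2.0000)
P = 557049/278524 ≈ 2.0000
(37 + 76)*(S(2) - 341) - (P - 1*103402) = (37 + 76)*((-4 + 15*2) - 341) - (557049/278524 - 1*103402) = 113*((-4 + 30) - 341) - (557049/278524 - 103402) = 113*(26 - 341) - 1*(-28799381599/278524) = 113*(-315) + 28799381599/278524 = -35595 + 28799381599/278524 = 18885319819/278524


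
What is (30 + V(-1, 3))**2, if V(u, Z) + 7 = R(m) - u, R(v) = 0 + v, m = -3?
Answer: 441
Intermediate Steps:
R(v) = v
V(u, Z) = -10 - u (V(u, Z) = -7 + (-3 - u) = -10 - u)
(30 + V(-1, 3))**2 = (30 + (-10 - 1*(-1)))**2 = (30 + (-10 + 1))**2 = (30 - 9)**2 = 21**2 = 441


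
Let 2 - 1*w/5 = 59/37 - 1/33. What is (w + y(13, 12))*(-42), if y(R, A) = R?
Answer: -259462/407 ≈ -637.50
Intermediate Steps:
w = 2660/1221 (w = 10 - 5*(59/37 - 1/33) = 10 - 5*1910/1221 = 10 - 9550/1221 = 2660/1221 ≈ 2.1785)
(w + y(13, 12))*(-42) = (2660/1221 + 13)*(-42) = (18533/1221)*(-42) = -259462/407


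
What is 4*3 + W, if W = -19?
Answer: -7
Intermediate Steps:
4*3 + W = 4*3 - 19 = 12 - 19 = -7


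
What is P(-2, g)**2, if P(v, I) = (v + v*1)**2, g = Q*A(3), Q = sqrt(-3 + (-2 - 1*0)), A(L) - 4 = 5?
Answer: 256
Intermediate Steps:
A(L) = 9 (A(L) = 4 + 5 = 9)
Q = I*sqrt(5) (Q = sqrt(-3 + (-2 + 0)) = sqrt(-3 - 2) = sqrt(-5) = I*sqrt(5) ≈ 2.2361*I)
g = 9*I*sqrt(5) (g = (I*sqrt(5))*9 = 9*I*sqrt(5) ≈ 20.125*I)
P(v, I) = 4*v**2 (P(v, I) = (v + v)**2 = (2*v)**2 = 4*v**2)
P(-2, g)**2 = (4*(-2)**2)**2 = (4*4)**2 = 16**2 = 256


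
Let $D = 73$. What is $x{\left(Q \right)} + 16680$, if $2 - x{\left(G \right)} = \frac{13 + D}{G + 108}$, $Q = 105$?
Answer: $\frac{3553180}{213} \approx 16682.0$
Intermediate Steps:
$x{\left(G \right)} = 2 - \frac{86}{108 + G}$ ($x{\left(G \right)} = 2 - \frac{13 + 73}{G + 108} = 2 - \frac{86}{108 + G}$)
$x{\left(Q \right)} + 16680 = \frac{2 \left(65 + 105\right)}{108 + 105} + 16680 = 2 \cdot \frac{1}{213} \cdot 170 + 16680 = \frac{340}{213} + 16680 = \frac{3553180}{213}$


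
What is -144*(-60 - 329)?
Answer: 56016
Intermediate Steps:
-144*(-60 - 329) = -144*(-389) = 56016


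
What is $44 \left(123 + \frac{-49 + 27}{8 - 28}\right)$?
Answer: $\frac{27302}{5} \approx 5460.4$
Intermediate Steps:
$44 \left(123 + \frac{-49 + 27}{8 - 28}\right) = 44 \left(123 - \frac{22}{-20}\right) = 44 \left(123 - - \frac{11}{10}\right) = 44 \left(123 + \frac{11}{10}\right) = 44 \cdot \frac{1241}{10} = \frac{27302}{5}$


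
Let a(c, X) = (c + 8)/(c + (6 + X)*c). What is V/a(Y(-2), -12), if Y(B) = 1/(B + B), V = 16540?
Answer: 82700/31 ≈ 2667.7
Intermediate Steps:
Y(B) = 1/(2*B)
a(c, X) = (8 + c)/(c + c*(6 + X))
V/a(Y(-2), -12) = 16540/(((8 + (½)/(-2))/((((½)/(-2)))*(7 - 12)))) = 16540/(((8 + (½)*(-½))/(((½)*(-½))*(-5)))) = 16540/((-⅕*(8 - ¼)/(-¼))) = 16540/((-4*(-⅕)*31/4)) = 16540/(31/5) = 16540*(5/31) = 82700/31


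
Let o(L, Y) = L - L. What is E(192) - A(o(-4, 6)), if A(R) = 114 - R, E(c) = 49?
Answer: -65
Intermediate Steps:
o(L, Y) = 0
E(192) - A(o(-4, 6)) = 49 - (114 - 1*0) = 49 - (114 + 0) = 49 - 1*114 = 49 - 114 = -65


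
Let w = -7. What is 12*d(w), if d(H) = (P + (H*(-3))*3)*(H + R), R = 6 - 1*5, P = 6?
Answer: -4968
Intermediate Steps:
R = 1 (R = 6 - 5 = 1)
d(H) = (1 + H)*(6 - 9*H) (d(H) = (6 + (H*(-3))*3)*(H + 1) = (6 - 3*H*3)*(1 + H) = (6 - 9*H)*(1 + H) = (1 + H)*(6 - 9*H))
12*d(w) = 12*(6 - 9*(-7)² - 3*(-7)) = 12*(6 - 9*49 + 21) = 12*(6 - 441 + 21) = 12*(-414) = -4968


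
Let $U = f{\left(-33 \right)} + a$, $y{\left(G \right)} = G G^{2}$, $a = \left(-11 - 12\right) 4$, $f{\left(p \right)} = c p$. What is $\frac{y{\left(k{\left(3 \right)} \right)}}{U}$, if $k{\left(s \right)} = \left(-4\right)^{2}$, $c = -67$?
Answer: $\frac{4096}{2119} \approx 1.933$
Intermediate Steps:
$f{\left(p \right)} = - 67 p$
$a = -92$ ($a = \left(-23\right) 4 = -92$)
$k{\left(s \right)} = 16$
$y{\left(G \right)} = G^{3}$
$U = 2119$ ($U = \left(-67\right) \left(-33\right) - 92 = 2211 - 92 = 2119$)
$\frac{y{\left(k{\left(3 \right)} \right)}}{U} = \frac{16^{3}}{2119} = 4096 \cdot \frac{1}{2119} = \frac{4096}{2119}$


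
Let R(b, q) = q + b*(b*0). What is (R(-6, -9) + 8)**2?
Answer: 1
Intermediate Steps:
R(b, q) = q (R(b, q) = q + b*0 = q + 0 = q)
(R(-6, -9) + 8)**2 = (-9 + 8)**2 = (-1)**2 = 1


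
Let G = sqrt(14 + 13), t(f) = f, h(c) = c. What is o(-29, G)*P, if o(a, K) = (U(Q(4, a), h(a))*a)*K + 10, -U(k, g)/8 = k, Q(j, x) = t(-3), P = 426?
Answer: 4260 - 889488*sqrt(3) ≈ -1.5364e+6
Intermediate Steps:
Q(j, x) = -3
U(k, g) = -8*k
G = 3*sqrt(3) (G = sqrt(27) = 3*sqrt(3) ≈ 5.1962)
o(a, K) = 10 + 24*K*a (o(a, K) = ((-8*(-3))*a)*K + 10 = (24*a)*K + 10 = 24*K*a + 10 = 10 + 24*K*a)
o(-29, G)*P = (10 + 24*(3*sqrt(3))*(-29))*426 = (10 - 2088*sqrt(3))*426 = 4260 - 889488*sqrt(3)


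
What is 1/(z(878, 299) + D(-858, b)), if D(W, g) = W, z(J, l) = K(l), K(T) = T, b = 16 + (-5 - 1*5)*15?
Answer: -1/559 ≈ -0.0017889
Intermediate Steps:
b = -134 (b = 16 + (-5 - 5)*15 = 16 - 10*15 = 16 - 150 = -134)
z(J, l) = l
1/(z(878, 299) + D(-858, b)) = 1/(299 - 858) = 1/(-559) = -1/559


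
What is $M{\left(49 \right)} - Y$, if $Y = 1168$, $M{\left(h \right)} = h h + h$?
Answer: $1282$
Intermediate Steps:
$M{\left(h \right)} = h + h^{2}$ ($M{\left(h \right)} = h^{2} + h = h + h^{2}$)
$M{\left(49 \right)} - Y = 49 \left(1 + 49\right) - 1168 = 49 \cdot 50 - 1168 = 2450 - 1168 = 1282$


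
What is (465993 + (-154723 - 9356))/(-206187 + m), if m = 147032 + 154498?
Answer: 100638/31781 ≈ 3.1666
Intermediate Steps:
m = 301530
(465993 + (-154723 - 9356))/(-206187 + m) = (465993 + (-154723 - 9356))/(-206187 + 301530) = (465993 - 164079)/95343 = 301914*(1/95343) = 100638/31781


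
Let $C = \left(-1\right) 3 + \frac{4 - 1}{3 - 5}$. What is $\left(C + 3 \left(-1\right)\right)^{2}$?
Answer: $\frac{225}{4} \approx 56.25$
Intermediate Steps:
$C = - \frac{9}{2}$ ($C = -3 + \frac{3}{-2} = -3 + 3 \left(- \frac{1}{2}\right) = -3 - \frac{3}{2} = - \frac{9}{2} \approx -4.5$)
$\left(C + 3 \left(-1\right)\right)^{2} = \left(- \frac{9}{2} + 3 \left(-1\right)\right)^{2} = \left(- \frac{9}{2} - 3\right)^{2} = \left(- \frac{15}{2}\right)^{2} = \frac{225}{4}$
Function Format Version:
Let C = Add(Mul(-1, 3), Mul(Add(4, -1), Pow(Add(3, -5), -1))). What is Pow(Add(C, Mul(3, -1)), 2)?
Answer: Rational(225, 4) ≈ 56.250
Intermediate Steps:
C = Rational(-9, 2) (C = Add(-3, Mul(3, Pow(-2, -1))) = Add(-3, Mul(3, Rational(-1, 2))) = Add(-3, Rational(-3, 2)) = Rational(-9, 2) ≈ -4.5000)
Pow(Add(C, Mul(3, -1)), 2) = Pow(Add(Rational(-9, 2), Mul(3, -1)), 2) = Pow(Add(Rational(-9, 2), -3), 2) = Pow(Rational(-15, 2), 2) = Rational(225, 4)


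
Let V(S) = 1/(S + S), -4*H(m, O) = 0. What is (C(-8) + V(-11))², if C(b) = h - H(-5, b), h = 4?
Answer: 7569/484 ≈ 15.638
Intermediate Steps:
H(m, O) = 0 (H(m, O) = -¼*0 = 0)
C(b) = 4 (C(b) = 4 - 1*0 = 4 + 0 = 4)
V(S) = 1/(2*S)
(C(-8) + V(-11))² = (4 + (½)/(-11))² = (4 + (½)*(-1/11))² = (4 - 1/22)² = (87/22)² = 7569/484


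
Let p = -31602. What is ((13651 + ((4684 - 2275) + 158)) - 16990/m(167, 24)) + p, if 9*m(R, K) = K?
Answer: -87021/4 ≈ -21755.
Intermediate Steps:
m(R, K) = K/9
((13651 + ((4684 - 2275) + 158)) - 16990/m(167, 24)) + p = ((13651 + ((4684 - 2275) + 158)) - 16990/((⅑)*24)) - 31602 = ((13651 + (2409 + 158)) - 16990/8/3) - 31602 = ((13651 + 2567) - 16990*3/8) - 31602 = (16218 - 25485/4) - 31602 = 39387/4 - 31602 = -87021/4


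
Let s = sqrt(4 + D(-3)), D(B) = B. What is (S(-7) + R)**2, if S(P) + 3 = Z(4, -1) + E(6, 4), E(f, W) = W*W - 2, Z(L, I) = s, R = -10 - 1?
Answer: 1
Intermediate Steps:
R = -11
s = 1 (s = sqrt(4 - 3) = sqrt(1) = 1)
Z(L, I) = 1
E(f, W) = -2 + W**2 (E(f, W) = W**2 - 2 = -2 + W**2)
S(P) = 12 (S(P) = -3 + (1 + (-2 + 4**2)) = -3 + (1 + (-2 + 16)) = -3 + (1 + 14) = -3 + 15 = 12)
(S(-7) + R)**2 = (12 - 11)**2 = 1**2 = 1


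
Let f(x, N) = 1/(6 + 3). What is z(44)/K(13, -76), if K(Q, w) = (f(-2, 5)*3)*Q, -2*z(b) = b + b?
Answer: -132/13 ≈ -10.154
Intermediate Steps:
z(b) = -b (z(b) = -(b + b)/2 = -b)
f(x, N) = ⅑ (f(x, N) = 1/9 = ⅑)
K(Q, w) = Q/3 (K(Q, w) = ((⅑)*3)*Q = Q/3)
z(44)/K(13, -76) = (-1*44)/(((⅓)*13)) = -44/13/3 = -44*3/13 = -132/13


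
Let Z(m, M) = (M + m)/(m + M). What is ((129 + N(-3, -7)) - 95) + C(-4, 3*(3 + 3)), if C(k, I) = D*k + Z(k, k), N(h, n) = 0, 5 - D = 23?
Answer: 107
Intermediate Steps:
D = -18 (D = 5 - 1*23 = 5 - 23 = -18)
Z(m, M) = 1 (Z(m, M) = (M + m)/(M + m) = 1)
C(k, I) = 1 - 18*k (C(k, I) = -18*k + 1 = 1 - 18*k)
((129 + N(-3, -7)) - 95) + C(-4, 3*(3 + 3)) = ((129 + 0) - 95) + (1 - 18*(-4)) = (129 - 95) + (1 + 72) = 34 + 73 = 107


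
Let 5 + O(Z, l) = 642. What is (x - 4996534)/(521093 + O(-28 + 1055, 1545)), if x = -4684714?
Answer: -4840624/260865 ≈ -18.556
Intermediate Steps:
O(Z, l) = 637 (O(Z, l) = -5 + 642 = 637)
(x - 4996534)/(521093 + O(-28 + 1055, 1545)) = (-4684714 - 4996534)/(521093 + 637) = -9681248/521730 = -9681248*1/521730 = -4840624/260865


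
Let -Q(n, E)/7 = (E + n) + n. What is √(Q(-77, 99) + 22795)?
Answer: 2*√5795 ≈ 152.25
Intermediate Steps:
Q(n, E) = -14*n - 7*E (Q(n, E) = -7*((E + n) + n) = -7*(E + 2*n) = -14*n - 7*E)
√(Q(-77, 99) + 22795) = √((-14*(-77) - 7*99) + 22795) = √((1078 - 693) + 22795) = √(385 + 22795) = √23180 = 2*√5795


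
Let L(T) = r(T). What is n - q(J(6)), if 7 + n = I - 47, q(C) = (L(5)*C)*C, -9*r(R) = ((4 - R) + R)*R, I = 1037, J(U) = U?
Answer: 1063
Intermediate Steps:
r(R) = -4*R/9 (r(R) = -((4 - R) + R)*R/9 = -4*R/9)
L(T) = -4*T/9
q(C) = -20*C²/9 (q(C) = ((-4/9*5)*C)*C = (-20*C/9)*C = -20*C²/9)
n = 983 (n = -7 + (1037 - 47) = -7 + 990 = 983)
n - q(J(6)) = 983 - (-20)*6²/9 = 983 - (-20)*36/9 = 983 - 1*(-80) = 983 + 80 = 1063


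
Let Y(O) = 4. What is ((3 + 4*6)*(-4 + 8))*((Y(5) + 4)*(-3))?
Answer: -2592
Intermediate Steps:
((3 + 4*6)*(-4 + 8))*((Y(5) + 4)*(-3)) = ((3 + 4*6)*(-4 + 8))*((4 + 4)*(-3)) = ((3 + 24)*4)*(8*(-3)) = (27*4)*(-24) = 108*(-24) = -2592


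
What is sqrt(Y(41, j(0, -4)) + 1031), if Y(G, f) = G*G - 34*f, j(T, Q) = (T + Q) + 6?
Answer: 2*sqrt(661) ≈ 51.420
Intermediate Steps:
j(T, Q) = 6 + Q + T (j(T, Q) = (Q + T) + 6 = 6 + Q + T)
Y(G, f) = G**2 - 34*f
sqrt(Y(41, j(0, -4)) + 1031) = sqrt((41**2 - 34*(6 - 4 + 0)) + 1031) = sqrt((1681 - 34*2) + 1031) = sqrt((1681 - 68) + 1031) = sqrt(1613 + 1031) = sqrt(2644) = 2*sqrt(661)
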